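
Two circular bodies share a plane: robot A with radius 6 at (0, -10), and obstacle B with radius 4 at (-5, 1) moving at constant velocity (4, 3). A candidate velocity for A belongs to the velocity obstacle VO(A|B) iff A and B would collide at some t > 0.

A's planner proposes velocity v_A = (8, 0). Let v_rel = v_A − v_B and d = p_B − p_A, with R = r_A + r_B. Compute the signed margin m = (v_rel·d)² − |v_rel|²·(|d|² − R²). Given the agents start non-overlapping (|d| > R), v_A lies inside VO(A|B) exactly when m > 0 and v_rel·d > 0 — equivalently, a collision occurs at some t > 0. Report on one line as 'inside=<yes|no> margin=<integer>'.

d = (-5, 11),  |d|² = 146;  R = 6+4 = 10,  c = 146−10² = 46
v_rel = (4, -3),  |v_rel|² = 25;  v_rel·d = (4)·(-5) + (-3)·(11) = -53
25·t² + 106·t + 46 = 0  ⇒  m = (-53)² − 25·46 = 1659
m = 1659 > 0,  v_rel·d = -53 < 0  ⇒  outside

inside=no margin=1659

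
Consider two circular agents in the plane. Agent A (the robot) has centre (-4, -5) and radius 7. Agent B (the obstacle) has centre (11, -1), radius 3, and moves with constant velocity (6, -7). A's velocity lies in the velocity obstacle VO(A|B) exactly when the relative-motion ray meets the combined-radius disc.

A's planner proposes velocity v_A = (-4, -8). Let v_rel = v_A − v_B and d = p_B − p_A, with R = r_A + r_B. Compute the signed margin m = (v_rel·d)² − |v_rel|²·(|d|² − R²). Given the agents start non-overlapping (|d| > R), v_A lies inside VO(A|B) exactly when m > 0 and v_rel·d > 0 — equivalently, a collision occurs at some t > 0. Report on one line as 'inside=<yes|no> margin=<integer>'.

d = (15, 4),  |d|² = 241;  R = 7+3 = 10,  c = 241−10² = 141
v_rel = (-10, -1),  |v_rel|² = 101;  v_rel·d = (-10)·(15) + (-1)·(4) = -154
101·t² + 308·t + 141 = 0  ⇒  m = (-154)² − 101·141 = 9475
m = 9475 > 0,  v_rel·d = -154 < 0  ⇒  outside

inside=no margin=9475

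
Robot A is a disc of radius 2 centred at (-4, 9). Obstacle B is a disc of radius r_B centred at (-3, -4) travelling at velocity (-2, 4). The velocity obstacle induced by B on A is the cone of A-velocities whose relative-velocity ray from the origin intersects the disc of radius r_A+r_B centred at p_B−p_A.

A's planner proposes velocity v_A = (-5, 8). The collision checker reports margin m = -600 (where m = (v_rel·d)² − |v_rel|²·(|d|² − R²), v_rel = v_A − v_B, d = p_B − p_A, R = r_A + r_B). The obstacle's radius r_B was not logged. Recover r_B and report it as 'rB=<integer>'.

m = -600
d = (1, -13);  v_rel = (-3, 4),  |v_rel|² = 25
v_rel×d = (-3)·(-13) − (4)·(1) = 35
since m = R²·25 − 35²:  R² = (1225 + -600) / 25 = 25
R = √25 = 5  ⇒  r_B = 5 − 2 = 3

rB=3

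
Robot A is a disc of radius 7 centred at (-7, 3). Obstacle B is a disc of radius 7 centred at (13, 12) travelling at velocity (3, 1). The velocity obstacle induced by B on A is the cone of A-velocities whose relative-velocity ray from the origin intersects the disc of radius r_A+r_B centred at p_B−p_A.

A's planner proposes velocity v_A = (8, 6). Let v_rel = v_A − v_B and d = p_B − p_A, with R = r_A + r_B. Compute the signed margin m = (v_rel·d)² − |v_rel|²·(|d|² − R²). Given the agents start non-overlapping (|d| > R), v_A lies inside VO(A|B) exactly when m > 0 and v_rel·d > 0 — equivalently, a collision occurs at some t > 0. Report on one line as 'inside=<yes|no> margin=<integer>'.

d = (20, 9),  |d|² = 481;  R = 7+7 = 14,  c = 481−14² = 285
v_rel = (5, 5),  |v_rel|² = 50;  v_rel·d = (5)·(20) + (5)·(9) = 145
50·t² − 290·t + 285 = 0  ⇒  m = 145² − 50·285 = 6775
m = 6775 > 0,  v_rel·d = 145 > 0  ⇒  inside

inside=yes margin=6775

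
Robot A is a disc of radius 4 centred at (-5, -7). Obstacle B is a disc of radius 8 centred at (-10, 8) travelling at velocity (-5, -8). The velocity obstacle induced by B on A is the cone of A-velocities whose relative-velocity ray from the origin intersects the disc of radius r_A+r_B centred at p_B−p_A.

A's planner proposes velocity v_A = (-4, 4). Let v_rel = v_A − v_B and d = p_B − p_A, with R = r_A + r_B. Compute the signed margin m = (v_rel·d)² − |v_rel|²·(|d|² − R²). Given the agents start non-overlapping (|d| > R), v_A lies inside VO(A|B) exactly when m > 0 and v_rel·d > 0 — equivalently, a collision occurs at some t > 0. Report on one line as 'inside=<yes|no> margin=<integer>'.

d = (-5, 15),  |d|² = 250;  R = 4+8 = 12,  c = 250−12² = 106
v_rel = (1, 12),  |v_rel|² = 145;  v_rel·d = (1)·(-5) + (12)·(15) = 175
145·t² − 350·t + 106 = 0  ⇒  m = 175² − 145·106 = 15255
m = 15255 > 0,  v_rel·d = 175 > 0  ⇒  inside

inside=yes margin=15255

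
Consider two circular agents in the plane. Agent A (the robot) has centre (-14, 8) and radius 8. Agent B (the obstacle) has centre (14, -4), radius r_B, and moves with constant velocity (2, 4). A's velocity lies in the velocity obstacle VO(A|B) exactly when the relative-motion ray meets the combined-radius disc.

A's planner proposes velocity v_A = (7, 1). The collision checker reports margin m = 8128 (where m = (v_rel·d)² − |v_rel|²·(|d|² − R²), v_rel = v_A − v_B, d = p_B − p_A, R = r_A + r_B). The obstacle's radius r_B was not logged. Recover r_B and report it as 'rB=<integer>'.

m = 8128
d = (28, -12);  v_rel = (5, -3),  |v_rel|² = 34
v_rel×d = (5)·(-12) − (-3)·(28) = 24
since m = R²·34 − 24²:  R² = (576 + 8128) / 34 = 256
R = √256 = 16  ⇒  r_B = 16 − 8 = 8

rB=8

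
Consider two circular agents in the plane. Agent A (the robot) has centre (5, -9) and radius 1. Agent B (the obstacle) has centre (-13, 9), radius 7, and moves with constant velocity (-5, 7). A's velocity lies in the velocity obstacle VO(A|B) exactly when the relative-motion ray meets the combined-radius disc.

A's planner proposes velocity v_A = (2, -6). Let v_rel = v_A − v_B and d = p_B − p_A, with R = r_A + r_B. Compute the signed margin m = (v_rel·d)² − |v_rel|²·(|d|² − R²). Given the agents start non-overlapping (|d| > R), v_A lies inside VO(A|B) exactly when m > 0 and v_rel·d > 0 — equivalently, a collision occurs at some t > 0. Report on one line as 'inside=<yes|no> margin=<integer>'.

d = (-18, 18),  |d|² = 648;  R = 1+7 = 8,  c = 648−8² = 584
v_rel = (7, -13),  |v_rel|² = 218;  v_rel·d = (7)·(-18) + (-13)·(18) = -360
218·t² + 720·t + 584 = 0  ⇒  m = (-360)² − 218·584 = 2288
m = 2288 > 0,  v_rel·d = -360 < 0  ⇒  outside

inside=no margin=2288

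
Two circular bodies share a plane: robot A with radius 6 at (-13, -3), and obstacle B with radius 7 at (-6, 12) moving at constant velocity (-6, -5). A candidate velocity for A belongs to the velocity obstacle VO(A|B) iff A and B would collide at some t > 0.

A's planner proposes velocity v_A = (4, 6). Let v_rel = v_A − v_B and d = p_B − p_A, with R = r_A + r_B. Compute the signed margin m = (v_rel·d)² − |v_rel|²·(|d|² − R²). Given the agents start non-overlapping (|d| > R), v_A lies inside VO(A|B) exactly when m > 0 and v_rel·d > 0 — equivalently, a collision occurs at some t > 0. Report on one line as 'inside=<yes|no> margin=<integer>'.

d = (7, 15),  |d|² = 274;  R = 6+7 = 13,  c = 274−13² = 105
v_rel = (10, 11),  |v_rel|² = 221;  v_rel·d = (10)·(7) + (11)·(15) = 235
221·t² − 470·t + 105 = 0  ⇒  m = 235² − 221·105 = 32020
m = 32020 > 0,  v_rel·d = 235 > 0  ⇒  inside

inside=yes margin=32020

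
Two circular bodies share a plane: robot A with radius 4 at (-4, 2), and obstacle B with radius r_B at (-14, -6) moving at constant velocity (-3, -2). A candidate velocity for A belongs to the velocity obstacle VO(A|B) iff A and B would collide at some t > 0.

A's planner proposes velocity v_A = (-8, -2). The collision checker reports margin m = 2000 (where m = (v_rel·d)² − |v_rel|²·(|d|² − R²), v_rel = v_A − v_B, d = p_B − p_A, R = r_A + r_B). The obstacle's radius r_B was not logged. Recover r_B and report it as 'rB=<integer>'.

m = 2000
d = (-10, -8);  v_rel = (-5, 0),  |v_rel|² = 25
v_rel×d = (-5)·(-8) − (0)·(-10) = 40
since m = R²·25 − 40²:  R² = (1600 + 2000) / 25 = 144
R = √144 = 12  ⇒  r_B = 12 − 4 = 8

rB=8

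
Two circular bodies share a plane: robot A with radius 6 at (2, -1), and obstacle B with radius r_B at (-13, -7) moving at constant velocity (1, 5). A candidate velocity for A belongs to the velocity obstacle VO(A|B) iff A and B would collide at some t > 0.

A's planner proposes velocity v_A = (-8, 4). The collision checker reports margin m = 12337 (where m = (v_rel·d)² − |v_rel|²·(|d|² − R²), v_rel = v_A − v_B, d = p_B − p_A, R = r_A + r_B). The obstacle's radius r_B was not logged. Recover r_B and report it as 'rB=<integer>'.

m = 12337
d = (-15, -6);  v_rel = (-9, -1),  |v_rel|² = 82
v_rel×d = (-9)·(-6) − (-1)·(-15) = 39
since m = R²·82 − 39²:  R² = (1521 + 12337) / 82 = 169
R = √169 = 13  ⇒  r_B = 13 − 6 = 7

rB=7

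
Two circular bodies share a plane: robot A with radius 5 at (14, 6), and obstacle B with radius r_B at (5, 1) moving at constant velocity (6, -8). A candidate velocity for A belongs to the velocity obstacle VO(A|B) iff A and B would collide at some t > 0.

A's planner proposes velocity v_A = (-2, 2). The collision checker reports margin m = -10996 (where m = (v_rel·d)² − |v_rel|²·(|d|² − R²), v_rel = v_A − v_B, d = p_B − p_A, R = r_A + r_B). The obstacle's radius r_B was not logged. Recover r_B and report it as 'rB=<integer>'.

m = -10996
d = (-9, -5);  v_rel = (-8, 10),  |v_rel|² = 164
v_rel×d = (-8)·(-5) − (10)·(-9) = 130
since m = R²·164 − 130²:  R² = (16900 + -10996) / 164 = 36
R = √36 = 6  ⇒  r_B = 6 − 5 = 1

rB=1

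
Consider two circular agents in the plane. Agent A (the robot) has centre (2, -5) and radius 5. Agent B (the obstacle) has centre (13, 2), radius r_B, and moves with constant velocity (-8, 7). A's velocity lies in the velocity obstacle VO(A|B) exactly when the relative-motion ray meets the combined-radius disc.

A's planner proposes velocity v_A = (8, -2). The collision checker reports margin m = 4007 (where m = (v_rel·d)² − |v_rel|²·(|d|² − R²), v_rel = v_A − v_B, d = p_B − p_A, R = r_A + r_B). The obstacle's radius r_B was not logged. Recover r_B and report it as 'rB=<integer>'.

m = 4007
d = (11, 7);  v_rel = (16, -9),  |v_rel|² = 337
v_rel×d = (16)·(7) − (-9)·(11) = 211
since m = R²·337 − 211²:  R² = (44521 + 4007) / 337 = 144
R = √144 = 12  ⇒  r_B = 12 − 5 = 7

rB=7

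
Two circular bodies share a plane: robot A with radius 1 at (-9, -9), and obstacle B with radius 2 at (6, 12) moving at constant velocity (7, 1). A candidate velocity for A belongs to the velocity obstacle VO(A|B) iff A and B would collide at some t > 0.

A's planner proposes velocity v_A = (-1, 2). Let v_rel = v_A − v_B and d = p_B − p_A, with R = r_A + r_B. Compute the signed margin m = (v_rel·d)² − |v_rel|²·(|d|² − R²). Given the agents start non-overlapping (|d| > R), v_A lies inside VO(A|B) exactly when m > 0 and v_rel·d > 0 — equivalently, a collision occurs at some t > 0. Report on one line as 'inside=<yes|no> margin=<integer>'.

d = (15, 21),  |d|² = 666;  R = 1+2 = 3,  c = 666−3² = 657
v_rel = (-8, 1),  |v_rel|² = 65;  v_rel·d = (-8)·(15) + (1)·(21) = -99
65·t² + 198·t + 657 = 0  ⇒  m = (-99)² − 65·657 = -32904
m = -32904 < 0,  v_rel·d = -99 < 0  ⇒  outside

inside=no margin=-32904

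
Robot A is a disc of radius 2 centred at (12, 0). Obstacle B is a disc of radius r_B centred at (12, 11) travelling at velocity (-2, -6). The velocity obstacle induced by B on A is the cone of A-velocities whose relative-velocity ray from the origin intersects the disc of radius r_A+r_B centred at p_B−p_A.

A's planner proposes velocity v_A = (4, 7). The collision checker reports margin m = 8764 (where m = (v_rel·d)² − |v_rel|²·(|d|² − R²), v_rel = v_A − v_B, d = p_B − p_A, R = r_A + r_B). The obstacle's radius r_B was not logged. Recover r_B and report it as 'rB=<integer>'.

m = 8764
d = (0, 11);  v_rel = (6, 13),  |v_rel|² = 205
v_rel×d = (6)·(11) − (13)·(0) = 66
since m = R²·205 − 66²:  R² = (4356 + 8764) / 205 = 64
R = √64 = 8  ⇒  r_B = 8 − 2 = 6

rB=6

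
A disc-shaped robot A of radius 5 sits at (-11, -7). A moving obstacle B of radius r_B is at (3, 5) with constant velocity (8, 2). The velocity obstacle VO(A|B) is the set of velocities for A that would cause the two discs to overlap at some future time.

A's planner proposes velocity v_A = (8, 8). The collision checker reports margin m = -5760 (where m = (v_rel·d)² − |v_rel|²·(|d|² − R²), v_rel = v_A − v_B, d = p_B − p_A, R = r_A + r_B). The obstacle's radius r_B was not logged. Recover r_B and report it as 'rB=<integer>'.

m = -5760
d = (14, 12);  v_rel = (0, 6),  |v_rel|² = 36
v_rel×d = (0)·(12) − (6)·(14) = -84
since m = R²·36 − (-84)²:  R² = (7056 + -5760) / 36 = 36
R = √36 = 6  ⇒  r_B = 6 − 5 = 1

rB=1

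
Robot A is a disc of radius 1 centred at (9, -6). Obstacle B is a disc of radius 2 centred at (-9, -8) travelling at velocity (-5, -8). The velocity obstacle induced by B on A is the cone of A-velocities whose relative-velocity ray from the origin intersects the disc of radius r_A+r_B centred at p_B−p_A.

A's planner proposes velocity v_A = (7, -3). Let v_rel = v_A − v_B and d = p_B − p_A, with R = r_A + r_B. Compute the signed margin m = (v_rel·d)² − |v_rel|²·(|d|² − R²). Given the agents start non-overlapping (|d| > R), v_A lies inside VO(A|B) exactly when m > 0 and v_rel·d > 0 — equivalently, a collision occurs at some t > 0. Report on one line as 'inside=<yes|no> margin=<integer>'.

d = (-18, -2),  |d|² = 328;  R = 1+2 = 3,  c = 328−3² = 319
v_rel = (12, 5),  |v_rel|² = 169;  v_rel·d = (12)·(-18) + (5)·(-2) = -226
169·t² + 452·t + 319 = 0  ⇒  m = (-226)² − 169·319 = -2835
m = -2835 < 0,  v_rel·d = -226 < 0  ⇒  outside

inside=no margin=-2835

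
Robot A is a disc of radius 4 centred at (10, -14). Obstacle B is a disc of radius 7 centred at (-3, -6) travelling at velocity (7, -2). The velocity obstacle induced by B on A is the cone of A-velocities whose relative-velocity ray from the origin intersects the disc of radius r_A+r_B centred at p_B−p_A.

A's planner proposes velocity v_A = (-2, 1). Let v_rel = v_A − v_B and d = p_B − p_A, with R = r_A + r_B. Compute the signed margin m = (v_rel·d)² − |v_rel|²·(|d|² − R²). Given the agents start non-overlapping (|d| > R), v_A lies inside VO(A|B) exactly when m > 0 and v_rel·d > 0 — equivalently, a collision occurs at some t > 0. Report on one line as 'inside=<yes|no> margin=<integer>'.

d = (-13, 8),  |d|² = 233;  R = 4+7 = 11,  c = 233−11² = 112
v_rel = (-9, 3),  |v_rel|² = 90;  v_rel·d = (-9)·(-13) + (3)·(8) = 141
90·t² − 282·t + 112 = 0  ⇒  m = 141² − 90·112 = 9801
m = 9801 > 0,  v_rel·d = 141 > 0  ⇒  inside

inside=yes margin=9801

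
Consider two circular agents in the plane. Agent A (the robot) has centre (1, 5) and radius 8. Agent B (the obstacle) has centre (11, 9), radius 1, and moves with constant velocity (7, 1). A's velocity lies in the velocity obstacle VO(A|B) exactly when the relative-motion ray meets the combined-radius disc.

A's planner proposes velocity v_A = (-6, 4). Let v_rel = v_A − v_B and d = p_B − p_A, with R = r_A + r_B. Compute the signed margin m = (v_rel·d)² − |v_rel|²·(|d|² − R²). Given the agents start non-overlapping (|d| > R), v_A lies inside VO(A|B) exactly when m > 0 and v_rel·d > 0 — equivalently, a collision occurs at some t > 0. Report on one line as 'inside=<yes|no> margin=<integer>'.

d = (10, 4),  |d|² = 116;  R = 8+1 = 9,  c = 116−9² = 35
v_rel = (-13, 3),  |v_rel|² = 178;  v_rel·d = (-13)·(10) + (3)·(4) = -118
178·t² + 236·t + 35 = 0  ⇒  m = (-118)² − 178·35 = 7694
m = 7694 > 0,  v_rel·d = -118 < 0  ⇒  outside

inside=no margin=7694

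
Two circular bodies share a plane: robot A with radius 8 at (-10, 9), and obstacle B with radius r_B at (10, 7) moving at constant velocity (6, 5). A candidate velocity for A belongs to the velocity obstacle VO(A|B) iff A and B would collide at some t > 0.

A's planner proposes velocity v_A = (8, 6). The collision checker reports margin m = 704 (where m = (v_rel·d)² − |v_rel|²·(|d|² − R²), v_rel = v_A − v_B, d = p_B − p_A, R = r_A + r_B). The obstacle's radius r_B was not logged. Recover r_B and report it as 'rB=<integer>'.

m = 704
d = (20, -2);  v_rel = (2, 1),  |v_rel|² = 5
v_rel×d = (2)·(-2) − (1)·(20) = -24
since m = R²·5 − (-24)²:  R² = (576 + 704) / 5 = 256
R = √256 = 16  ⇒  r_B = 16 − 8 = 8

rB=8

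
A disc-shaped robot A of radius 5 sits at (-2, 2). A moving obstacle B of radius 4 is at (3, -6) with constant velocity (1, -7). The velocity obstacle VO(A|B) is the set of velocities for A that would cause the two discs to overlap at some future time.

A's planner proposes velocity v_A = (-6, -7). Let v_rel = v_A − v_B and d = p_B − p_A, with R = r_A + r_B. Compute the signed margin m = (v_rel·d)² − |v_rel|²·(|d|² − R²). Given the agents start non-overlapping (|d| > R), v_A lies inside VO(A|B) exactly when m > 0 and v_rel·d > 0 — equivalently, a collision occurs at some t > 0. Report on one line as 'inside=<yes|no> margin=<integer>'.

d = (5, -8),  |d|² = 89;  R = 5+4 = 9,  c = 89−9² = 8
v_rel = (-7, 0),  |v_rel|² = 49;  v_rel·d = (-7)·(5) + (0)·(-8) = -35
49·t² + 70·t + 8 = 0  ⇒  m = (-35)² − 49·8 = 833
m = 833 > 0,  v_rel·d = -35 < 0  ⇒  outside

inside=no margin=833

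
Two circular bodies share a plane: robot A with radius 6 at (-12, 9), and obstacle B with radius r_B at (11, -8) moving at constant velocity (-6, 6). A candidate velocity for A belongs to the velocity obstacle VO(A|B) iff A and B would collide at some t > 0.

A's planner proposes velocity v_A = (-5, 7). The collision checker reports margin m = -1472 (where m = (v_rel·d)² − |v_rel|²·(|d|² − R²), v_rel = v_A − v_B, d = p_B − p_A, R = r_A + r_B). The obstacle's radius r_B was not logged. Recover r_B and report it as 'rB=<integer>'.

m = -1472
d = (23, -17);  v_rel = (1, 1),  |v_rel|² = 2
v_rel×d = (1)·(-17) − (1)·(23) = -40
since m = R²·2 − (-40)²:  R² = (1600 + -1472) / 2 = 64
R = √64 = 8  ⇒  r_B = 8 − 6 = 2

rB=2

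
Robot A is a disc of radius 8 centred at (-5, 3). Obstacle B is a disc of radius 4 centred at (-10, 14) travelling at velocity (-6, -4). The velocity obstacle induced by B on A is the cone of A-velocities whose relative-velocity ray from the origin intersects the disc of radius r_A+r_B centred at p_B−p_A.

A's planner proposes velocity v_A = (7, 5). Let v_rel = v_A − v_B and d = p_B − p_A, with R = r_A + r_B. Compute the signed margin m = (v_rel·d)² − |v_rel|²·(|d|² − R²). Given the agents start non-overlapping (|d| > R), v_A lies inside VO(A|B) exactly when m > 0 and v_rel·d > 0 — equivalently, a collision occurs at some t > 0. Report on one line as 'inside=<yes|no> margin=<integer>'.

d = (-5, 11),  |d|² = 146;  R = 8+4 = 12,  c = 146−12² = 2
v_rel = (13, 9),  |v_rel|² = 250;  v_rel·d = (13)·(-5) + (9)·(11) = 34
250·t² − 68·t + 2 = 0  ⇒  m = 34² − 250·2 = 656
m = 656 > 0,  v_rel·d = 34 > 0  ⇒  inside

inside=yes margin=656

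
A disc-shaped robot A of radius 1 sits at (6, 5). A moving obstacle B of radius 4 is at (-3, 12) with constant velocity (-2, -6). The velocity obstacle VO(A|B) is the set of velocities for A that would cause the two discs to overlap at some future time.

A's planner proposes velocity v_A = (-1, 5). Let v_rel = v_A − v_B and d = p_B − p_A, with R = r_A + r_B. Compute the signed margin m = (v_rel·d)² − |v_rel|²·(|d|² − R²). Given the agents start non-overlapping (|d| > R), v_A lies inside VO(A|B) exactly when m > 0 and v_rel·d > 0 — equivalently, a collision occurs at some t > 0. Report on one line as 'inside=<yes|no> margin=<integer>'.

d = (-9, 7),  |d|² = 130;  R = 1+4 = 5,  c = 130−5² = 105
v_rel = (1, 11),  |v_rel|² = 122;  v_rel·d = (1)·(-9) + (11)·(7) = 68
122·t² − 136·t + 105 = 0  ⇒  m = 68² − 122·105 = -8186
m = -8186 < 0,  v_rel·d = 68 > 0  ⇒  outside

inside=no margin=-8186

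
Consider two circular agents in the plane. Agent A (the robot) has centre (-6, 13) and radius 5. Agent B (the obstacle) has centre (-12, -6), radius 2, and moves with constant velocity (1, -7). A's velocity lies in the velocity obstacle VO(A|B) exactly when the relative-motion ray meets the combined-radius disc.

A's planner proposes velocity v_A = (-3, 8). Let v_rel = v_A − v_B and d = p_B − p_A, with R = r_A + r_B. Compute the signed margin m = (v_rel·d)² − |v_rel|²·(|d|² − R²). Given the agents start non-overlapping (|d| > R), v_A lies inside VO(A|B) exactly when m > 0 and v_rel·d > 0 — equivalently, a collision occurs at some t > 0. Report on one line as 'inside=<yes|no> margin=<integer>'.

d = (-6, -19),  |d|² = 397;  R = 5+2 = 7,  c = 397−7² = 348
v_rel = (-4, 15),  |v_rel|² = 241;  v_rel·d = (-4)·(-6) + (15)·(-19) = -261
241·t² + 522·t + 348 = 0  ⇒  m = (-261)² − 241·348 = -15747
m = -15747 < 0,  v_rel·d = -261 < 0  ⇒  outside

inside=no margin=-15747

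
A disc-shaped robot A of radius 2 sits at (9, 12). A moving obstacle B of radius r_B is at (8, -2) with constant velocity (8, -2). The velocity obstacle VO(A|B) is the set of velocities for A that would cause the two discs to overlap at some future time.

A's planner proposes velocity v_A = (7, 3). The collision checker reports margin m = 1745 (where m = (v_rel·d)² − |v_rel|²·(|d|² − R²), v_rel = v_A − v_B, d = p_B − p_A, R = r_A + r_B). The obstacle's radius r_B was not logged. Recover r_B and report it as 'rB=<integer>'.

m = 1745
d = (-1, -14);  v_rel = (-1, 5),  |v_rel|² = 26
v_rel×d = (-1)·(-14) − (5)·(-1) = 19
since m = R²·26 − 19²:  R² = (361 + 1745) / 26 = 81
R = √81 = 9  ⇒  r_B = 9 − 2 = 7

rB=7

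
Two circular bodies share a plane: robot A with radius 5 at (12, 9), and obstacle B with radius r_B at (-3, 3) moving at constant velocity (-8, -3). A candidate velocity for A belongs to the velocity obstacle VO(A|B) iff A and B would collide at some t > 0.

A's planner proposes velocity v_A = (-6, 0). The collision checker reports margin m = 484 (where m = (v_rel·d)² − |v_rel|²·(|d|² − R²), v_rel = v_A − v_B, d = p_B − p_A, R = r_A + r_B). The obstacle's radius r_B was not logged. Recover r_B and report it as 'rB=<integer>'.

m = 484
d = (-15, -6);  v_rel = (2, 3),  |v_rel|² = 13
v_rel×d = (2)·(-6) − (3)·(-15) = 33
since m = R²·13 − 33²:  R² = (1089 + 484) / 13 = 121
R = √121 = 11  ⇒  r_B = 11 − 5 = 6

rB=6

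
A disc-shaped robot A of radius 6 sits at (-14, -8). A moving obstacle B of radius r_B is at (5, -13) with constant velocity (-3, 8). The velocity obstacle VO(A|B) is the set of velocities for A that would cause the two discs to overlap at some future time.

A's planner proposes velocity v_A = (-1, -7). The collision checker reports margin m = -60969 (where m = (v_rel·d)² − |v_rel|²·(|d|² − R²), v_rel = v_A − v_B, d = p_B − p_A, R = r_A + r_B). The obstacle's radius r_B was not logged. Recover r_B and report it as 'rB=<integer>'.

m = -60969
d = (19, -5);  v_rel = (2, -15),  |v_rel|² = 229
v_rel×d = (2)·(-5) − (-15)·(19) = 275
since m = R²·229 − 275²:  R² = (75625 + -60969) / 229 = 64
R = √64 = 8  ⇒  r_B = 8 − 6 = 2

rB=2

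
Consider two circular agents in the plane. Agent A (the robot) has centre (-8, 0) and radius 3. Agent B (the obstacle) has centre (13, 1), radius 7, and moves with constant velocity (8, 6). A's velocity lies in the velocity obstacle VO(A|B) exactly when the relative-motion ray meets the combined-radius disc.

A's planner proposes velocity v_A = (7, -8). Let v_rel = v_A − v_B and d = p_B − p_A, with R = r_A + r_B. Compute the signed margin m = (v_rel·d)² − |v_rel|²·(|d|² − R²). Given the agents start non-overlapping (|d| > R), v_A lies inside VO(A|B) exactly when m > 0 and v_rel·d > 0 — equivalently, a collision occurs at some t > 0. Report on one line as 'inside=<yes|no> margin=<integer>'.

d = (21, 1),  |d|² = 442;  R = 3+7 = 10,  c = 442−10² = 342
v_rel = (-1, -14),  |v_rel|² = 197;  v_rel·d = (-1)·(21) + (-14)·(1) = -35
197·t² + 70·t + 342 = 0  ⇒  m = (-35)² − 197·342 = -66149
m = -66149 < 0,  v_rel·d = -35 < 0  ⇒  outside

inside=no margin=-66149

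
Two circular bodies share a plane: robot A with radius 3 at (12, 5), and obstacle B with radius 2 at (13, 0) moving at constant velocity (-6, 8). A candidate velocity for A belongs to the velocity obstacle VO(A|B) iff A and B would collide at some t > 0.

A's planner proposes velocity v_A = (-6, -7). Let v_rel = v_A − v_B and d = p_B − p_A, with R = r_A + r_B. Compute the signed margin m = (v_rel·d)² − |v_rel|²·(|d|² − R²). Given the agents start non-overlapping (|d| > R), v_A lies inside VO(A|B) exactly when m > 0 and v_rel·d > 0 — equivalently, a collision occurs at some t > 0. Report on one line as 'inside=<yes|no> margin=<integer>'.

d = (1, -5),  |d|² = 26;  R = 3+2 = 5,  c = 26−5² = 1
v_rel = (0, -15),  |v_rel|² = 225;  v_rel·d = (0)·(1) + (-15)·(-5) = 75
225·t² − 150·t + 1 = 0  ⇒  m = 75² − 225·1 = 5400
m = 5400 > 0,  v_rel·d = 75 > 0  ⇒  inside

inside=yes margin=5400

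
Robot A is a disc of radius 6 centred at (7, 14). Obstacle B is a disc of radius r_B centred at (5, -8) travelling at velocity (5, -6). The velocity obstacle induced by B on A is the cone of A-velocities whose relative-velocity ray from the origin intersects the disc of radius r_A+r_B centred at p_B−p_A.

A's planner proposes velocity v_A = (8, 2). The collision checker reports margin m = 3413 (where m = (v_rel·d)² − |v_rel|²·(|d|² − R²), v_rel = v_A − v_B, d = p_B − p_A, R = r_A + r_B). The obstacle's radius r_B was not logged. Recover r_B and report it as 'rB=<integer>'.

m = 3413
d = (-2, -22);  v_rel = (3, 8),  |v_rel|² = 73
v_rel×d = (3)·(-22) − (8)·(-2) = -50
since m = R²·73 − (-50)²:  R² = (2500 + 3413) / 73 = 81
R = √81 = 9  ⇒  r_B = 9 − 6 = 3

rB=3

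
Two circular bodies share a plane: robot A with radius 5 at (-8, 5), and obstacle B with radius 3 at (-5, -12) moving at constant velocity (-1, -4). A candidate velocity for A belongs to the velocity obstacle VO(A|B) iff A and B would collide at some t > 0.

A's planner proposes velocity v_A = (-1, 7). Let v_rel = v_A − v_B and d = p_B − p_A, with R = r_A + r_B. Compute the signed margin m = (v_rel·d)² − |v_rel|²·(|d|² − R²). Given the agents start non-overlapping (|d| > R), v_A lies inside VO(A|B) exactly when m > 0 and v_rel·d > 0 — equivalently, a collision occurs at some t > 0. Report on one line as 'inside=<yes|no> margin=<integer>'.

d = (3, -17),  |d|² = 298;  R = 5+3 = 8,  c = 298−8² = 234
v_rel = (0, 11),  |v_rel|² = 121;  v_rel·d = (0)·(3) + (11)·(-17) = -187
121·t² + 374·t + 234 = 0  ⇒  m = (-187)² − 121·234 = 6655
m = 6655 > 0,  v_rel·d = -187 < 0  ⇒  outside

inside=no margin=6655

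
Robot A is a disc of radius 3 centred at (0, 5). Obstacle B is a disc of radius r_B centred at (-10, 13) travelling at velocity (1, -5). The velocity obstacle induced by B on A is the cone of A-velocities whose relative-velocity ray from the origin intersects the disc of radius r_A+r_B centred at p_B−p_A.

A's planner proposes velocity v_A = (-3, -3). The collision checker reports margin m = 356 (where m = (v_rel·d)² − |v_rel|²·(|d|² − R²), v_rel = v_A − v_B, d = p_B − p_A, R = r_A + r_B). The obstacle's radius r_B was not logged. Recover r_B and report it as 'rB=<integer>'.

m = 356
d = (-10, 8);  v_rel = (-4, 2),  |v_rel|² = 20
v_rel×d = (-4)·(8) − (2)·(-10) = -12
since m = R²·20 − (-12)²:  R² = (144 + 356) / 20 = 25
R = √25 = 5  ⇒  r_B = 5 − 3 = 2

rB=2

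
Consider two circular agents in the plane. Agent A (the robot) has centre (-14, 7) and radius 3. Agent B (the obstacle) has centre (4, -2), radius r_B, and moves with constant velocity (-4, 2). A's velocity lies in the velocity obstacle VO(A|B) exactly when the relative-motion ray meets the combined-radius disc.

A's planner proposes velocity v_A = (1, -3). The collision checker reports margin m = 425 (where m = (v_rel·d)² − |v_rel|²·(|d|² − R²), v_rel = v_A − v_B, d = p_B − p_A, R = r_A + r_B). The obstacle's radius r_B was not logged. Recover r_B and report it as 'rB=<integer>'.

m = 425
d = (18, -9);  v_rel = (5, -5),  |v_rel|² = 50
v_rel×d = (5)·(-9) − (-5)·(18) = 45
since m = R²·50 − 45²:  R² = (2025 + 425) / 50 = 49
R = √49 = 7  ⇒  r_B = 7 − 3 = 4

rB=4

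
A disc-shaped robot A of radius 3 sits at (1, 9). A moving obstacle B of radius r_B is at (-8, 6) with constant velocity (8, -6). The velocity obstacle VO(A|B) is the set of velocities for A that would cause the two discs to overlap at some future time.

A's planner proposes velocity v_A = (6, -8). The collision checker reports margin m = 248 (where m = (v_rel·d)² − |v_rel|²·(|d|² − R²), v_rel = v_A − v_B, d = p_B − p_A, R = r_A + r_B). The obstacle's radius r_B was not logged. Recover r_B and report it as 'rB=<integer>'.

m = 248
d = (-9, -3);  v_rel = (-2, -2),  |v_rel|² = 8
v_rel×d = (-2)·(-3) − (-2)·(-9) = -12
since m = R²·8 − (-12)²:  R² = (144 + 248) / 8 = 49
R = √49 = 7  ⇒  r_B = 7 − 3 = 4

rB=4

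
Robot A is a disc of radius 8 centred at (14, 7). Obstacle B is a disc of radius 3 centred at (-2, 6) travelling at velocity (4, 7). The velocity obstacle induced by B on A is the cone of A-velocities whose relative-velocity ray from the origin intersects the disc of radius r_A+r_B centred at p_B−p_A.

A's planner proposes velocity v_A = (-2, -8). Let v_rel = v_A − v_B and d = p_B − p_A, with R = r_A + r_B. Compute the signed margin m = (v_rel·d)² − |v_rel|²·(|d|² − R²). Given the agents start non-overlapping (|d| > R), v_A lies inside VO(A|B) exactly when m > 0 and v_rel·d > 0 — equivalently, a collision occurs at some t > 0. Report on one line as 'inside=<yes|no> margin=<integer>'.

d = (-16, -1),  |d|² = 257;  R = 8+3 = 11,  c = 257−11² = 136
v_rel = (-6, -15),  |v_rel|² = 261;  v_rel·d = (-6)·(-16) + (-15)·(-1) = 111
261·t² − 222·t + 136 = 0  ⇒  m = 111² − 261·136 = -23175
m = -23175 < 0,  v_rel·d = 111 > 0  ⇒  outside

inside=no margin=-23175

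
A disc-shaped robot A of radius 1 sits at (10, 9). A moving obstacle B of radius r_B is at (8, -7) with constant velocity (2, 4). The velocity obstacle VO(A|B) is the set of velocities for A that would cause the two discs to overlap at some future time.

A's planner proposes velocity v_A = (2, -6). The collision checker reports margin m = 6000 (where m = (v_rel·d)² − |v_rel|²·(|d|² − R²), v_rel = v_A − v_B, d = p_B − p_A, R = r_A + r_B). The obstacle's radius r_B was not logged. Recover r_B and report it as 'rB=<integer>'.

m = 6000
d = (-2, -16);  v_rel = (0, -10),  |v_rel|² = 100
v_rel×d = (0)·(-16) − (-10)·(-2) = -20
since m = R²·100 − (-20)²:  R² = (400 + 6000) / 100 = 64
R = √64 = 8  ⇒  r_B = 8 − 1 = 7

rB=7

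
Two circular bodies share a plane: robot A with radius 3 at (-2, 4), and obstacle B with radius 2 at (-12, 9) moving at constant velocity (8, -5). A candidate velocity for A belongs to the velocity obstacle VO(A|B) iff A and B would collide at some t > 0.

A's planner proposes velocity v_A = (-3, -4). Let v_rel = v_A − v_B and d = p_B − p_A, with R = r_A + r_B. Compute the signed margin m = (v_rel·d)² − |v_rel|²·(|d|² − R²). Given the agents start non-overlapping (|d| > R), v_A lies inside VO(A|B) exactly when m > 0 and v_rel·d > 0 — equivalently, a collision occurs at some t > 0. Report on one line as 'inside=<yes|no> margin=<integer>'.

d = (-10, 5),  |d|² = 125;  R = 3+2 = 5,  c = 125−5² = 100
v_rel = (-11, 1),  |v_rel|² = 122;  v_rel·d = (-11)·(-10) + (1)·(5) = 115
122·t² − 230·t + 100 = 0  ⇒  m = 115² − 122·100 = 1025
m = 1025 > 0,  v_rel·d = 115 > 0  ⇒  inside

inside=yes margin=1025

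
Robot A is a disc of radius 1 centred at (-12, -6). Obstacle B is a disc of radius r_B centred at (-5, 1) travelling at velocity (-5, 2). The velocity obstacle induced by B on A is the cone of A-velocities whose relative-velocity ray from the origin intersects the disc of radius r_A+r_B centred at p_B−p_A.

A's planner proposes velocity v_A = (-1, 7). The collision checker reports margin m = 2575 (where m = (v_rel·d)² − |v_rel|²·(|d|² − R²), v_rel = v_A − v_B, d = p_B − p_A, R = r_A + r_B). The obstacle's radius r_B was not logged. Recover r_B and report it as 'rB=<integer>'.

m = 2575
d = (7, 7);  v_rel = (4, 5),  |v_rel|² = 41
v_rel×d = (4)·(7) − (5)·(7) = -7
since m = R²·41 − (-7)²:  R² = (49 + 2575) / 41 = 64
R = √64 = 8  ⇒  r_B = 8 − 1 = 7

rB=7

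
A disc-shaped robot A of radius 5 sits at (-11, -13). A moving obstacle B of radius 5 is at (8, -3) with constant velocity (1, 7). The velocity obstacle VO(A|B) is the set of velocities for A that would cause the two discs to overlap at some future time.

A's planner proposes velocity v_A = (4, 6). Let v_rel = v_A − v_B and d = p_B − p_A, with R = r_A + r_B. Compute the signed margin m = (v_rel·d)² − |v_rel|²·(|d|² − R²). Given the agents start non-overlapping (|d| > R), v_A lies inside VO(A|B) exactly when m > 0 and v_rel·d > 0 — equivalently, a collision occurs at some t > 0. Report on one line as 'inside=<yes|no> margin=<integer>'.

d = (19, 10),  |d|² = 461;  R = 5+5 = 10,  c = 461−10² = 361
v_rel = (3, -1),  |v_rel|² = 10;  v_rel·d = (3)·(19) + (-1)·(10) = 47
10·t² − 94·t + 361 = 0  ⇒  m = 47² − 10·361 = -1401
m = -1401 < 0,  v_rel·d = 47 > 0  ⇒  outside

inside=no margin=-1401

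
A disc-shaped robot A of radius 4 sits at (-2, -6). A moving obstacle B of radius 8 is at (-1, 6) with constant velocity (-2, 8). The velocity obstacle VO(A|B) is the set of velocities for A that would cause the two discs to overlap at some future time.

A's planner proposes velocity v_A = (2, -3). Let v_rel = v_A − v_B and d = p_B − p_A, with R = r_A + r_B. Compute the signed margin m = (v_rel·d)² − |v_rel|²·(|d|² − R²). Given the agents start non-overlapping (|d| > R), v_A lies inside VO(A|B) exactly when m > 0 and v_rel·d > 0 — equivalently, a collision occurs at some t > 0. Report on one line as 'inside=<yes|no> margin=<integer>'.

d = (1, 12),  |d|² = 145;  R = 4+8 = 12,  c = 145−12² = 1
v_rel = (4, -11),  |v_rel|² = 137;  v_rel·d = (4)·(1) + (-11)·(12) = -128
137·t² + 256·t + 1 = 0  ⇒  m = (-128)² − 137·1 = 16247
m = 16247 > 0,  v_rel·d = -128 < 0  ⇒  outside

inside=no margin=16247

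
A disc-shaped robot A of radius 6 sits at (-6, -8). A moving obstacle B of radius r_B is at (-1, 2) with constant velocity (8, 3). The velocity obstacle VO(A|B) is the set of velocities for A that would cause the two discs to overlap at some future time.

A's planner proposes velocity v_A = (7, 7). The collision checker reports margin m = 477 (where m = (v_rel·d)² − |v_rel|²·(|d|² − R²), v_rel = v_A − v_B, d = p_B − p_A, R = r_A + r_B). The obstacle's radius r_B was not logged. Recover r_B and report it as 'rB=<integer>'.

m = 477
d = (5, 10);  v_rel = (-1, 4),  |v_rel|² = 17
v_rel×d = (-1)·(10) − (4)·(5) = -30
since m = R²·17 − (-30)²:  R² = (900 + 477) / 17 = 81
R = √81 = 9  ⇒  r_B = 9 − 6 = 3

rB=3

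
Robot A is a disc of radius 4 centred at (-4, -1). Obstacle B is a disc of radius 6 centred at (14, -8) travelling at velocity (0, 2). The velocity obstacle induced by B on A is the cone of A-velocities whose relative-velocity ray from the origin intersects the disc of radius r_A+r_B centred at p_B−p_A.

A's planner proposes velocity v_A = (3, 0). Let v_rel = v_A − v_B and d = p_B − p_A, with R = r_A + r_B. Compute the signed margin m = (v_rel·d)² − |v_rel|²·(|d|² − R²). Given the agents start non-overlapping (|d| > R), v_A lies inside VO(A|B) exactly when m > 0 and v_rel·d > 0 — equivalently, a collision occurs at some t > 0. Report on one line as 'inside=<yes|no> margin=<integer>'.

d = (18, -7),  |d|² = 373;  R = 4+6 = 10,  c = 373−10² = 273
v_rel = (3, -2),  |v_rel|² = 13;  v_rel·d = (3)·(18) + (-2)·(-7) = 68
13·t² − 136·t + 273 = 0  ⇒  m = 68² − 13·273 = 1075
m = 1075 > 0,  v_rel·d = 68 > 0  ⇒  inside

inside=yes margin=1075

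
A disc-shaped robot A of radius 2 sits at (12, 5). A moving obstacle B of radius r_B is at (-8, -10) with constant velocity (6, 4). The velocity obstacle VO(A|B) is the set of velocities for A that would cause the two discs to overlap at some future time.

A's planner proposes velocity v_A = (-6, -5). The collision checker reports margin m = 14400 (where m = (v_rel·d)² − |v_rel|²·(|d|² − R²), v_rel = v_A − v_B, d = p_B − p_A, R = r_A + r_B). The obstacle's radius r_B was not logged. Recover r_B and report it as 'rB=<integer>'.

m = 14400
d = (-20, -15);  v_rel = (-12, -9),  |v_rel|² = 225
v_rel×d = (-12)·(-15) − (-9)·(-20) = 0
since m = R²·225 − 0²:  R² = (0 + 14400) / 225 = 64
R = √64 = 8  ⇒  r_B = 8 − 2 = 6

rB=6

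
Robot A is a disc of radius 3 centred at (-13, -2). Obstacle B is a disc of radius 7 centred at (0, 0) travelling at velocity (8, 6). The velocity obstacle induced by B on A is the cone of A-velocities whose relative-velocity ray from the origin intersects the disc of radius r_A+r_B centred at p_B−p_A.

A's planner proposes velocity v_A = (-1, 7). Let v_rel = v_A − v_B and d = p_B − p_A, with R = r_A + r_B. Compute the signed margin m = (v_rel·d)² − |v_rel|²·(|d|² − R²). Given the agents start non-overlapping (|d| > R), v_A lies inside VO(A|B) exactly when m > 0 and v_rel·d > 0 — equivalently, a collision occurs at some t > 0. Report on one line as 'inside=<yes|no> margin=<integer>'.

d = (13, 2),  |d|² = 173;  R = 3+7 = 10,  c = 173−10² = 73
v_rel = (-9, 1),  |v_rel|² = 82;  v_rel·d = (-9)·(13) + (1)·(2) = -115
82·t² + 230·t + 73 = 0  ⇒  m = (-115)² − 82·73 = 7239
m = 7239 > 0,  v_rel·d = -115 < 0  ⇒  outside

inside=no margin=7239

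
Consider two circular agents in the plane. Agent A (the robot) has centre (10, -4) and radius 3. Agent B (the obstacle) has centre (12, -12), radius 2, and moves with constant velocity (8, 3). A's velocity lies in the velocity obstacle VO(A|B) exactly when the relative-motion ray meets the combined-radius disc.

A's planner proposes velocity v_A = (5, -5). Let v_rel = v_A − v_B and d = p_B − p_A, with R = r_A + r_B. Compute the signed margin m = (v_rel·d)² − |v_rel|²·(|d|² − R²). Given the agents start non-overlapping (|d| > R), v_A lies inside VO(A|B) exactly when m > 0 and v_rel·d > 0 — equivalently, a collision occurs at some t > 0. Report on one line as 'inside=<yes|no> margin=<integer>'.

d = (2, -8),  |d|² = 68;  R = 3+2 = 5,  c = 68−5² = 43
v_rel = (-3, -8),  |v_rel|² = 73;  v_rel·d = (-3)·(2) + (-8)·(-8) = 58
73·t² − 116·t + 43 = 0  ⇒  m = 58² − 73·43 = 225
m = 225 > 0,  v_rel·d = 58 > 0  ⇒  inside

inside=yes margin=225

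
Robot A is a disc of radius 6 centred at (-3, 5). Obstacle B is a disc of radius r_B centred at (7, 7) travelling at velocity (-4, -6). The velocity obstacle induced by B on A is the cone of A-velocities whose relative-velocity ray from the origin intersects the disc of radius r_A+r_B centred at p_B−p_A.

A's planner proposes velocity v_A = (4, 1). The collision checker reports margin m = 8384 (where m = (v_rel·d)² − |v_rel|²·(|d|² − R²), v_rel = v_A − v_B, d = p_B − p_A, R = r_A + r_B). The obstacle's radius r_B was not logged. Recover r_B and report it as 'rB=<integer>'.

m = 8384
d = (10, 2);  v_rel = (8, 7),  |v_rel|² = 113
v_rel×d = (8)·(2) − (7)·(10) = -54
since m = R²·113 − (-54)²:  R² = (2916 + 8384) / 113 = 100
R = √100 = 10  ⇒  r_B = 10 − 6 = 4

rB=4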